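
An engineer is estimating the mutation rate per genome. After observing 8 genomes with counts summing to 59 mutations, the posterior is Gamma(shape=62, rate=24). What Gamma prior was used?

Gamma(shape=3, rate=16)

Gamma–Poisson conjugacy: posterior shape = α + Σxᵢ, posterior rate = β + n.
So α = 62 − 59 = 3 and β = 24 − 8 = 16.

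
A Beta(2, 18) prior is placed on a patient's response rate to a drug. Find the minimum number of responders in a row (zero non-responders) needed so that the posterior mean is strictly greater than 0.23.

After k responders and 0 non-responders the posterior is Beta(2+k, 18), with mean (2+k)/(2+18+k).
Set (2+k)/(20+k) > 0.23 and solve: k > (0.23·20 − 2)/(1 − 0.23) = 3.377.
The smallest integer exceeding 3.377 is 4, and checking k=4: (6)/(24) = 0.2500 > 0.23.

k = 4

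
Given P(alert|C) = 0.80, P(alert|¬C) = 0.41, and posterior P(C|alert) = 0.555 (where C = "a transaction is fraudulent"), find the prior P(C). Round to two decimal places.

Bayes' rule in odds form gives O(C|E) = O(C)·[P(E|C)/P(E|¬C)], hence O(C) = O(C|E)/LR.
Posterior odds = 0.555/(1−0.555) = 1.2472. LR = 0.80/0.41 = 1.9512.
Prior odds = 1.2472/1.9512 = 0.6392, so P(C) = 0.6392/(1+0.6392) ≈ 0.39.

P(C) = 0.39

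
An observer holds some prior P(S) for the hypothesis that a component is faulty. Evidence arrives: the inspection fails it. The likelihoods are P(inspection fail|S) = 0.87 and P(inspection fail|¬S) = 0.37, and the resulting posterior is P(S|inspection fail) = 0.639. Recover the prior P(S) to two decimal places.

P(S) = 0.43

In odds form, posterior odds = prior odds × likelihood ratio, so prior odds = posterior odds ÷ LR.
Posterior odds = 0.639/(1−0.639) = 1.7701. LR = 0.87/0.37 = 2.3514.
Prior odds = 1.7701/2.3514 = 0.7528, so P(S) = 0.7528/(1+0.7528) ≈ 0.43.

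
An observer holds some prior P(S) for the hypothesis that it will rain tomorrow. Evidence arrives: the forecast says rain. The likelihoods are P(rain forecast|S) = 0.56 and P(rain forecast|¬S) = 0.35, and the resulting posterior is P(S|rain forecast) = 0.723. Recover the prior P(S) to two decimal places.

Bayes' rule in odds form gives O(S|E) = O(S)·[P(E|S)/P(E|¬S)], hence O(S) = O(S|E)/LR.
Posterior odds = 0.723/(1−0.723) = 2.6101. LR = 0.56/0.35 = 1.6000.
Prior odds = 2.6101/1.6000 = 1.6313, so P(S) = 1.6313/(1+1.6313) ≈ 0.62.

P(S) = 0.62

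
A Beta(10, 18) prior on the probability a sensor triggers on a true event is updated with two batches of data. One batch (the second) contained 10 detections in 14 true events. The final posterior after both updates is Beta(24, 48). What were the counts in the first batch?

4 detections and 26 misses

Sequential conjugate updates are equivalent to a single update on the pooled data, so total successes = posterior α − prior α and total failures = posterior β − prior β.
Total across both batches: 24−10=14 detections, 48−18=30 misses.
Subtract the second batch: 14−10=4 detections and 30−4=26 misses.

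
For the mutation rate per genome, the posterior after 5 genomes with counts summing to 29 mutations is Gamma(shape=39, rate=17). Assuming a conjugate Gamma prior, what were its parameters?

Gamma–Poisson conjugacy: posterior shape = α + Σxᵢ, posterior rate = β + n.
So α = 39 − 29 = 10 and β = 17 − 5 = 12.

Gamma(shape=10, rate=12)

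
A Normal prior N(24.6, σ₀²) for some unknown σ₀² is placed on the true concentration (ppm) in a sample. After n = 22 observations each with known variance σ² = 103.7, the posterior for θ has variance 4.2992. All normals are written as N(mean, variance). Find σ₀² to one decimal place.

Posterior precision equals prior precision plus data precision: 1/σ_n² = 1/σ₀² + n/σ².
So 1/σ₀² = 1/4.2992 − 22/103.7 = 0.232601 − 0.212150 = 0.020451.
Hence σ₀² = 1/0.020451 ≈ 48.9.

σ₀² = 48.9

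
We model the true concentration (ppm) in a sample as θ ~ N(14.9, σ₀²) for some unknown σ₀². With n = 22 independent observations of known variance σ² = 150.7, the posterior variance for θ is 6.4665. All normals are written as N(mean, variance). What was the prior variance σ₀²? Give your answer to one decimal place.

Posterior precision equals prior precision plus data precision: 1/σ_n² = 1/σ₀² + n/σ².
So 1/σ₀² = 1/6.4665 − 22/150.7 = 0.154643 − 0.145985 = 0.008658.
Hence σ₀² = 1/0.008658 ≈ 115.5.

σ₀² = 115.5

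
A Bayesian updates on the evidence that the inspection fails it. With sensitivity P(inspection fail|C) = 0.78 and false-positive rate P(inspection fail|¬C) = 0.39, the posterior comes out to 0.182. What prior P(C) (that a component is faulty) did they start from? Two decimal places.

P(C) = 0.10

Bayes' rule in odds form gives O(C|E) = O(C)·[P(E|C)/P(E|¬C)], hence O(C) = O(C|E)/LR.
Posterior odds = 0.182/(1−0.182) = 0.2225. LR = 0.78/0.39 = 2.0000.
Prior odds = 0.2225/2.0000 = 0.1113, so P(C) = 0.1113/(1+0.1113) ≈ 0.10.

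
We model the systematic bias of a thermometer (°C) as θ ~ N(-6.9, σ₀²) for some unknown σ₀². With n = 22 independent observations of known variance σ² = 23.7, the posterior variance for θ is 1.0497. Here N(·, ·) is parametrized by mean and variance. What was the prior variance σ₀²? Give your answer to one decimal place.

σ₀² = 41.0

For the Normal–Normal model with known σ², precisions add: τ_n = τ₀ + n/σ².
So 1/σ₀² = 1/1.0497 − 22/23.7 = 0.952653 − 0.928270 = 0.024383.
Hence σ₀² = 1/0.024383 ≈ 41.0.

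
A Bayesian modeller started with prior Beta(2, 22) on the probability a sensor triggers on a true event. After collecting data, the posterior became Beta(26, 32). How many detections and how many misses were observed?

A Beta(a, b) prior with s successes and f failures in binomial data gives a Beta(a+s, b+f) posterior.
So s = 26 − 2 = 24 and f = 32 − 22 = 10.

24 detections and 10 misses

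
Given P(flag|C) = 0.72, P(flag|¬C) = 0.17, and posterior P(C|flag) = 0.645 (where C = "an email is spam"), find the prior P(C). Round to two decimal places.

Bayes' rule in odds form gives O(C|E) = O(C)·[P(E|C)/P(E|¬C)], hence O(C) = O(C|E)/LR.
Posterior odds = 0.645/(1−0.645) = 1.8169. LR = 0.72/0.17 = 4.2353.
Prior odds = 1.8169/4.2353 = 0.4290, so P(C) = 0.4290/(1+0.4290) ≈ 0.30.

P(C) = 0.30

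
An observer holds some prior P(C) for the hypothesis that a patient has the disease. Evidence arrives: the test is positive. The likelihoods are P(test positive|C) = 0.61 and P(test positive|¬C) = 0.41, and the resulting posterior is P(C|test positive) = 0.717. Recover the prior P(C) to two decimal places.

P(C) = 0.63

In odds form, posterior odds = prior odds × likelihood ratio, so prior odds = posterior odds ÷ LR.
Posterior odds = 0.717/(1−0.717) = 2.5336. LR = 0.61/0.41 = 1.4878.
Prior odds = 2.5336/1.4878 = 1.7029, so P(C) = 1.7029/(1+1.7029) ≈ 0.63.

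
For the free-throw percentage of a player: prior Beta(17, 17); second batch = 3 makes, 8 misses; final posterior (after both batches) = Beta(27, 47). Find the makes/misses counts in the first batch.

Because Beta–binomial updating is additive in the counts, the combined data contributed (α_post−α_prior, β_post−β_prior) successes and failures.
Total across both batches: 27−17=10 makes, 47−17=30 misses.
Subtract the second batch: 10−3=7 makes and 30−8=22 misses.

7 makes and 22 misses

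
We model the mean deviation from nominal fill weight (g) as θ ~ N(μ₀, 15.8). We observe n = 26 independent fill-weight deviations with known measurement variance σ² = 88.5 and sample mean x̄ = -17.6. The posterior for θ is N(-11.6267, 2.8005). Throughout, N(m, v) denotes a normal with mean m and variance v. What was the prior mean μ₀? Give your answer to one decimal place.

μ₀ = 16.1

With known observation variance, the Normal–Normal posterior has precision τ_n = τ₀ + n/σ² and mean μ_n = (τ₀μ₀ + (n/σ²)x̄)/τ_n.
Here τ₀ = 1/15.8 = 0.063291 and τ_data = 26/88.5 = 0.293785, so τ_n = 0.357076.
Rearranging for μ₀: μ₀ = (μ_n·τ_n − τ_data·x̄)/τ₀ = (-11.6267·0.357076 − 0.293785·-17.6) / 0.063291 = 1.019000/0.063291 ≈ 16.1.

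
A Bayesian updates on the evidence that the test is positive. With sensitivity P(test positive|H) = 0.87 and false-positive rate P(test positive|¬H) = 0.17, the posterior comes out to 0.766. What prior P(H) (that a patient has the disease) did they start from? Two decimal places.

P(H) = 0.39

Bayes' rule in odds form gives O(H|E) = O(H)·[P(E|H)/P(E|¬H)], hence O(H) = O(H|E)/LR.
Posterior odds = 0.766/(1−0.766) = 3.2735. LR = 0.87/0.17 = 5.1176.
Prior odds = 3.2735/5.1176 = 0.6397, so P(H) = 0.6397/(1+0.6397) ≈ 0.39.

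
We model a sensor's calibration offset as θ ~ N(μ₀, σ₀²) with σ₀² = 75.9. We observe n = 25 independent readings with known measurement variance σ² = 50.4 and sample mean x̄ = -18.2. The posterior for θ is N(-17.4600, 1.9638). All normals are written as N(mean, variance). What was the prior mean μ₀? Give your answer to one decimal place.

μ₀ = 10.4

With known observation variance, the Normal–Normal posterior has precision τ_n = τ₀ + n/σ² and mean μ_n = (τ₀μ₀ + (n/σ²)x̄)/τ_n.
Here τ₀ = 1/75.9 = 0.013175 and τ_data = 25/50.4 = 0.496032, so τ_n = 0.509207.
Rearranging for μ₀: μ₀ = (μ_n·τ_n − τ_data·x̄)/τ₀ = (-17.4600·0.509207 − 0.496032·-18.2) / 0.013175 = 0.137028/0.013175 ≈ 10.4.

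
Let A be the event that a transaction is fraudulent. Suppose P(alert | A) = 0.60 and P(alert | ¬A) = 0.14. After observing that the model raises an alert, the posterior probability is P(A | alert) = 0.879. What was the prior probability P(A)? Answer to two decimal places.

Bayes' rule in odds form gives O(A|E) = O(A)·[P(E|A)/P(E|¬A)], hence O(A) = O(A|E)/LR.
Posterior odds = 0.879/(1−0.879) = 7.2645. LR = 0.60/0.14 = 4.2857.
Prior odds = 7.2645/4.2857 = 1.6951, so P(A) = 1.6951/(1+1.6951) ≈ 0.63.

P(A) = 0.63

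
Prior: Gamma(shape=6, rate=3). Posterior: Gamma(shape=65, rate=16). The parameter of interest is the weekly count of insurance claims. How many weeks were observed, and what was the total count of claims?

n = 13 weeks with total 59 claims

Gamma–Poisson conjugacy: posterior shape = α + Σxᵢ, posterior rate = β + n.
Matching: Σxᵢ = 65 − 6 = 59 and n = 16 − 3 = 13.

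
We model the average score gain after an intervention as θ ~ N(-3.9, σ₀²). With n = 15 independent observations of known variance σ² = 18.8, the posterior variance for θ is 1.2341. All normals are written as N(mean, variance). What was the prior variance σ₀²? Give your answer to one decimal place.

σ₀² = 80.4

For the Normal–Normal model with known σ², precisions add: τ_n = τ₀ + n/σ².
So 1/σ₀² = 1/1.2341 − 15/18.8 = 0.810307 − 0.797872 = 0.012435.
Hence σ₀² = 1/0.012435 ≈ 80.4.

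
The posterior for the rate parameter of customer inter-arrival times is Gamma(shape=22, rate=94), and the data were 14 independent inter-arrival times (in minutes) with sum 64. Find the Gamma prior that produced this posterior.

Gamma(shape=8, rate=30)

Gamma–exponential conjugacy: posterior shape = α + n, posterior rate = β + Σtᵢ.
So α = 22 − 14 = 8 and β = 94 − 64 = 30.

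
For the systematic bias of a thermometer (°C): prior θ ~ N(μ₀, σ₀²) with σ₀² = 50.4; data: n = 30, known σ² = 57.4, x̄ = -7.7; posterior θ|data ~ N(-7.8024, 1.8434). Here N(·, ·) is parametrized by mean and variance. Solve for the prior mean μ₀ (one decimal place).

With known observation variance, the Normal–Normal posterior has precision τ_n = τ₀ + n/σ² and mean μ_n = (τ₀μ₀ + (n/σ²)x̄)/τ_n.
Here τ₀ = 1/50.4 = 0.019841 and τ_data = 30/57.4 = 0.522648, so τ_n = 0.542489.
Rearranging for μ₀: μ₀ = (μ_n·τ_n − τ_data·x̄)/τ₀ = (-7.8024·0.542489 − 0.522648·-7.7) / 0.019841 = -0.208327/0.019841 ≈ -10.5.

μ₀ = -10.5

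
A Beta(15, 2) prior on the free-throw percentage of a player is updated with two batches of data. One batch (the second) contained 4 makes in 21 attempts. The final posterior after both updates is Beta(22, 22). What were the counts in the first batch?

Sequential conjugate updates are equivalent to a single update on the pooled data, so total successes = posterior α − prior α and total failures = posterior β − prior β.
Total across both batches: 22−15=7 makes, 22−2=20 misses.
Subtract the second batch: 7−4=3 makes and 20−17=3 misses.

3 makes and 3 misses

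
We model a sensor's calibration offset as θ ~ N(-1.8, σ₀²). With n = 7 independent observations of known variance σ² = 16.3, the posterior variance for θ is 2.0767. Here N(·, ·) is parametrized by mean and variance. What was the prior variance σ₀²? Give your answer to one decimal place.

For the Normal–Normal model with known σ², precisions add: τ_n = τ₀ + n/σ².
So 1/σ₀² = 1/2.0767 − 7/16.3 = 0.481533 − 0.429448 = 0.052085.
Hence σ₀² = 1/0.052085 ≈ 19.2.

σ₀² = 19.2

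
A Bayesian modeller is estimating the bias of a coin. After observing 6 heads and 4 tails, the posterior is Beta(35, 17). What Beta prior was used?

Beta is conjugate to the binomial likelihood: posterior = Beta(a+s, b+f).
Subtract the data counts: 35−6=29, 17−4=13.

Beta(29, 13)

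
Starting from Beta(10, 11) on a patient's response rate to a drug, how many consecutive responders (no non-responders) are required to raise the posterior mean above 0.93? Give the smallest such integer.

After k responders and 0 non-responders the posterior is Beta(10+k, 11), with mean (10+k)/(10+11+k).
Set (10+k)/(21+k) > 0.93 and solve: k > (0.93·21 − 10)/(1 − 0.93) = 136.143.
The smallest integer exceeding 136.143 is 137, and checking k=137: (147)/(158) = 0.9304 > 0.93.

k = 137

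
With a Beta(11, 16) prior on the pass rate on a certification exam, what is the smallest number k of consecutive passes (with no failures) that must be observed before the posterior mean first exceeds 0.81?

After k passes and 0 failures the posterior is Beta(11+k, 16), with mean (11+k)/(11+16+k).
Set (11+k)/(27+k) > 0.81 and solve: k > (0.81·27 − 11)/(1 − 0.81) = 57.211.
The smallest integer exceeding 57.211 is 58, and checking k=58: (69)/(85) = 0.8118 > 0.81.

k = 58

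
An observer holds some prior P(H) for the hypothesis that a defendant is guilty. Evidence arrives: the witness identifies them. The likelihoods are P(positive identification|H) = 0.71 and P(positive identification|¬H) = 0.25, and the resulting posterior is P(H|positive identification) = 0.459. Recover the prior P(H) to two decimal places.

In odds form, posterior odds = prior odds × likelihood ratio, so prior odds = posterior odds ÷ LR.
Posterior odds = 0.459/(1−0.459) = 0.8484. LR = 0.71/0.25 = 2.8400.
Prior odds = 0.8484/2.8400 = 0.2987, so P(H) = 0.2987/(1+0.2987) ≈ 0.23.

P(H) = 0.23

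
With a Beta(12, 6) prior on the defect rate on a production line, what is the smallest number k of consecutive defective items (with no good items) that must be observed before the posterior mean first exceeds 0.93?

After k defective items and 0 good items the posterior is Beta(12+k, 6), with mean (12+k)/(12+6+k).
Set (12+k)/(18+k) > 0.93 and solve: k > (0.93·18 − 12)/(1 − 0.93) = 67.714.
The smallest integer exceeding 67.714 is 68, and checking k=68: (80)/(86) = 0.9302 > 0.93.

k = 68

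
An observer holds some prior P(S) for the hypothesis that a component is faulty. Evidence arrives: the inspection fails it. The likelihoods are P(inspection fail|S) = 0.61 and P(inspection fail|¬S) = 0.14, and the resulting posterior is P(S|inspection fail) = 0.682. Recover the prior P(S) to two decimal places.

P(S) = 0.33

Bayes' rule in odds form gives O(S|E) = O(S)·[P(E|S)/P(E|¬S)], hence O(S) = O(S|E)/LR.
Posterior odds = 0.682/(1−0.682) = 2.1447. LR = 0.61/0.14 = 4.3571.
Prior odds = 2.1447/4.3571 = 0.4922, so P(S) = 0.4922/(1+0.4922) ≈ 0.33.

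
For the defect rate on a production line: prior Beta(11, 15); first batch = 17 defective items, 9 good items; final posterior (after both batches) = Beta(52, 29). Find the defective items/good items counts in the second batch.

Sequential conjugate updates are equivalent to a single update on the pooled data, so total successes = posterior α − prior α and total failures = posterior β − prior β.
Total across both batches: 52−11=41 defective items, 29−15=14 good items.
Subtract the first batch: 41−17=24 defective items and 14−9=5 good items.

24 defective items and 5 good items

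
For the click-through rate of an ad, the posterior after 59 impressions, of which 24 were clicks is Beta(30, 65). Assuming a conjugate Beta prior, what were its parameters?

Beta is conjugate to the binomial likelihood: posterior = Beta(α+s, β+f).
Subtract the data counts: 30−24=6, 65−35=30.

Beta(6, 30)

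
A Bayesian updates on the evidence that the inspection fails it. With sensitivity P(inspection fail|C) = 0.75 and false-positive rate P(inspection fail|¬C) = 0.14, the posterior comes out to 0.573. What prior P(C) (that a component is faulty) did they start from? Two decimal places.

Bayes' rule in odds form gives O(C|E) = O(C)·[P(E|C)/P(E|¬C)], hence O(C) = O(C|E)/LR.
Posterior odds = 0.573/(1−0.573) = 1.3419. LR = 0.75/0.14 = 5.3571.
Prior odds = 1.3419/5.3571 = 0.2505, so P(C) = 0.2505/(1+0.2505) ≈ 0.20.

P(C) = 0.20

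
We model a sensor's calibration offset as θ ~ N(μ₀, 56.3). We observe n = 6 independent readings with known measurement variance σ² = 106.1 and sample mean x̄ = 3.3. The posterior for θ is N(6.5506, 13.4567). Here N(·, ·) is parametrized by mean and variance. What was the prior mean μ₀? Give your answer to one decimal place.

μ₀ = 16.9

The posterior mean is a precision-weighted average: μ_n = (τ₀μ₀ + τ_data·x̄)/(τ₀+τ_data), with τ₀=1/σ₀² and τ_data=n/σ².
Here τ₀ = 1/56.3 = 0.017762 and τ_data = 6/106.1 = 0.056550, so τ_n = 0.074312.
Rearranging for μ₀: μ₀ = (μ_n·τ_n − τ_data·x̄)/τ₀ = (6.5506·0.074312 − 0.056550·3.3) / 0.017762 = 0.300173/0.017762 ≈ 16.9.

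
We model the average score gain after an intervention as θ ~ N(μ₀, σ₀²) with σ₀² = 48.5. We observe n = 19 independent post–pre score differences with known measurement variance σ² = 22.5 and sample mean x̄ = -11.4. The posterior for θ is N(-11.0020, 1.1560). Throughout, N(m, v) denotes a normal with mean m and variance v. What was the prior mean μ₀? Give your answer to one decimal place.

μ₀ = 5.3

With known observation variance, the Normal–Normal posterior has precision τ_n = τ₀ + n/σ² and mean μ_n = (τ₀μ₀ + (n/σ²)x̄)/τ_n.
Here τ₀ = 1/48.5 = 0.020619 and τ_data = 19/22.5 = 0.844444, so τ_n = 0.865063.
Rearranging for μ₀: μ₀ = (μ_n·τ_n − τ_data·x̄)/τ₀ = (-11.0020·0.865063 − 0.844444·-11.4) / 0.020619 = 0.109238/0.020619 ≈ 5.3.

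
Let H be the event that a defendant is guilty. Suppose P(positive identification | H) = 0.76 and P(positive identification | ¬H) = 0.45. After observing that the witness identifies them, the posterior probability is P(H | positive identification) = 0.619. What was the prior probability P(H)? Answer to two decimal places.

Bayes' rule in odds form gives O(H|E) = O(H)·[P(E|H)/P(E|¬H)], hence O(H) = O(H|E)/LR.
Posterior odds = 0.619/(1−0.619) = 1.6247. LR = 0.76/0.45 = 1.6889.
Prior odds = 1.6247/1.6889 = 0.9620, so P(H) = 0.9620/(1+0.9620) ≈ 0.49.

P(H) = 0.49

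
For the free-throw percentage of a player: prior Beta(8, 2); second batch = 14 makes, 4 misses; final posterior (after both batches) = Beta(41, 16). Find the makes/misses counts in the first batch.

19 makes and 10 misses

Because Beta–binomial updating is additive in the counts, the combined data contributed (α_post−α_prior, β_post−β_prior) successes and failures.
Total across both batches: 41−8=33 makes, 16−2=14 misses.
Subtract the second batch: 33−14=19 makes and 14−4=10 misses.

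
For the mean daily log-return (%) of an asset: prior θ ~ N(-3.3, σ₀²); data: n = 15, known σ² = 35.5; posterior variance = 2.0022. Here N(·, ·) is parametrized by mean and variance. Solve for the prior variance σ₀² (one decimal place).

For the Normal–Normal model with known σ², precisions add: τ_n = τ₀ + n/σ².
So 1/σ₀² = 1/2.0022 − 15/35.5 = 0.499451 − 0.422535 = 0.076916.
Hence σ₀² = 1/0.076916 ≈ 13.0.

σ₀² = 13.0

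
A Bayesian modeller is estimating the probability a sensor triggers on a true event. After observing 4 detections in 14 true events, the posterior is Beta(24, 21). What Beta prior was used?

Beta(20, 11)

A Beta(a, b) prior with s successes and f failures in binomial data gives a Beta(a+s, b+f) posterior.
So a = 24 − 4 = 20 and b = 21 − 10 = 11.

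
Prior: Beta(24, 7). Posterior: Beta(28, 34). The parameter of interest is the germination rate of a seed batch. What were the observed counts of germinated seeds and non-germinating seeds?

4 germinated seeds and 27 non-germinating seeds

Under Beta–binomial conjugacy the posterior parameters are (α+s, β+f).
Match parameters: s=28−24=4, f=34−7=27.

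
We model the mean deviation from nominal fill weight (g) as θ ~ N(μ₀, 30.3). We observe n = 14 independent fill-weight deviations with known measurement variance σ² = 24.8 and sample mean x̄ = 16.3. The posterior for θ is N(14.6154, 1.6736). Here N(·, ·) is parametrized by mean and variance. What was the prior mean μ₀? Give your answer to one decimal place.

The posterior mean is a precision-weighted average: μ_n = (τ₀μ₀ + τ_data·x̄)/(τ₀+τ_data), with τ₀=1/σ₀² and τ_data=n/σ².
Here τ₀ = 1/30.3 = 0.033003 and τ_data = 14/24.8 = 0.564516, so τ_n = 0.597519.
Rearranging for μ₀: μ₀ = (μ_n·τ_n − τ_data·x̄)/τ₀ = (14.6154·0.597519 − 0.564516·16.3) / 0.033003 = -0.468632/0.033003 ≈ -14.2.

μ₀ = -14.2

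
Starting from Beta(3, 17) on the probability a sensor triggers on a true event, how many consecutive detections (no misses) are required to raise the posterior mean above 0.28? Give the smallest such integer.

After k detections and 0 misses the posterior is Beta(3+k, 17), with mean (3+k)/(3+17+k).
Set (3+k)/(20+k) > 0.28 and solve: k > (0.28·20 − 3)/(1 − 0.28) = 3.611.
The smallest integer exceeding 3.611 is 4, and checking k=4: (7)/(24) = 0.2917 > 0.28.

k = 4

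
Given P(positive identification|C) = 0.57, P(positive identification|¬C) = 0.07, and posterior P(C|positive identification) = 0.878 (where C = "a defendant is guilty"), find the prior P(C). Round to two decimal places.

P(C) = 0.47

Bayes' rule in odds form gives O(C|E) = O(C)·[P(E|C)/P(E|¬C)], hence O(C) = O(C|E)/LR.
Posterior odds = 0.878/(1−0.878) = 7.1967. LR = 0.57/0.07 = 8.1429.
Prior odds = 7.1967/8.1429 = 0.8838, so P(C) = 0.8838/(1+0.8838) ≈ 0.47.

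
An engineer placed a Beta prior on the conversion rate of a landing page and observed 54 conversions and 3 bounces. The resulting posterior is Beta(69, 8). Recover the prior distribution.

Beta(15, 5)

Under Beta–binomial conjugacy the posterior parameters are (a+s, b+f).
Subtract the data counts: 69−54=15, 8−3=5.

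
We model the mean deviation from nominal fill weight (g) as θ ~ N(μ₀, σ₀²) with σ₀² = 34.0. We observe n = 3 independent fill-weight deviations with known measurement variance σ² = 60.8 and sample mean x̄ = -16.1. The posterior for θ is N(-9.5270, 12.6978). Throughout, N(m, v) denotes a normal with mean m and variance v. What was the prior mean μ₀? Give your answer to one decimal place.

The posterior mean is a precision-weighted average: μ_n = (τ₀μ₀ + τ_data·x̄)/(τ₀+τ_data), with τ₀=1/σ₀² and τ_data=n/σ².
Here τ₀ = 1/34.0 = 0.029412 and τ_data = 3/60.8 = 0.049342, so τ_n = 0.078754.
Rearranging for μ₀: μ₀ = (μ_n·τ_n − τ_data·x̄)/τ₀ = (-9.5270·0.078754 − 0.049342·-16.1) / 0.029412 = 0.044117/0.029412 ≈ 1.5.

μ₀ = 1.5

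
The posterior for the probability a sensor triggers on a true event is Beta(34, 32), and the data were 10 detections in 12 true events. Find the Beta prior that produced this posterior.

Under Beta–binomial conjugacy the posterior parameters are (a+s, b+f).
So a = 34 − 10 = 24 and b = 32 − 2 = 30.

Beta(24, 30)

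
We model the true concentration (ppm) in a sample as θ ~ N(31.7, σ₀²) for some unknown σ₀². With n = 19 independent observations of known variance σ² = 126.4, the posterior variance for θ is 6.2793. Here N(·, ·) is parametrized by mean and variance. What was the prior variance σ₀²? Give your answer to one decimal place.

For the Normal–Normal model with known σ², precisions add: τ_n = τ₀ + n/σ².
So 1/σ₀² = 1/6.2793 − 19/126.4 = 0.159253 − 0.150316 = 0.008937.
Hence σ₀² = 1/0.008937 ≈ 111.9.

σ₀² = 111.9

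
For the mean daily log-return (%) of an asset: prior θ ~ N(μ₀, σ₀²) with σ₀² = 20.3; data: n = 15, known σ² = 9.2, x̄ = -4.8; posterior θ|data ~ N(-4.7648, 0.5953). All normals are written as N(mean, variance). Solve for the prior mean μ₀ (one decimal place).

μ₀ = -3.6

The posterior mean is a precision-weighted average: μ_n = (τ₀μ₀ + τ_data·x̄)/(τ₀+τ_data), with τ₀=1/σ₀² and τ_data=n/σ².
Here τ₀ = 1/20.3 = 0.049261 and τ_data = 15/9.2 = 1.630435, so τ_n = 1.679696.
Rearranging for μ₀: μ₀ = (μ_n·τ_n − τ_data·x̄)/τ₀ = (-4.7648·1.679696 − 1.630435·-4.8) / 0.049261 = -0.177328/0.049261 ≈ -3.6.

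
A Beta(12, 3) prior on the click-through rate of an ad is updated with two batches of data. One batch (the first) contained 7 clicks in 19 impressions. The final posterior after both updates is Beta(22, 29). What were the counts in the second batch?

3 clicks and 14 non-clicks

Sequential conjugate updates are equivalent to a single update on the pooled data, so total successes = posterior α − prior α and total failures = posterior β − prior β.
Total across both batches: 22−12=10 clicks, 29−3=26 non-clicks.
Subtract the first batch: 10−7=3 clicks and 26−12=14 non-clicks.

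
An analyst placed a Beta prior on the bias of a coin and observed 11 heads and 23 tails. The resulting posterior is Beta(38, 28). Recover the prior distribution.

Under Beta–binomial conjugacy the posterior parameters are (α+s, β+f).
Subtract the data counts: 38−11=27, 28−23=5.

Beta(27, 5)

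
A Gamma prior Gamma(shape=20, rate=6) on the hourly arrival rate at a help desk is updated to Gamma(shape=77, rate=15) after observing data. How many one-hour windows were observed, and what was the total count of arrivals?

n = 9 one-hour windows with total 57 arrivals

A Gamma(α, β) prior (rate parametrization) on a Poisson rate with n observations summing to S gives posterior Gamma(α+S, β+n).
Matching: Σxᵢ = 77 − 20 = 57 and n = 15 − 6 = 9.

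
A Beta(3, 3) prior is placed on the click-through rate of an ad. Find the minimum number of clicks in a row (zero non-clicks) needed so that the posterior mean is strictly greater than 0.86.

After k clicks and 0 non-clicks the posterior is Beta(3+k, 3), with mean (3+k)/(3+3+k).
Set (3+k)/(6+k) > 0.86 and solve: k > (0.86·6 − 3)/(1 − 0.86) = 15.429.
The smallest integer exceeding 15.429 is 16, and checking k=16: (19)/(22) = 0.8636 > 0.86.

k = 16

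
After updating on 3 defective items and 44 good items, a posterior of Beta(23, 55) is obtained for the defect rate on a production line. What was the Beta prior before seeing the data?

Beta is conjugate to the binomial likelihood: posterior = Beta(α+s, β+f).
Subtract the data counts: 23−3=20, 55−44=11.

Beta(20, 11)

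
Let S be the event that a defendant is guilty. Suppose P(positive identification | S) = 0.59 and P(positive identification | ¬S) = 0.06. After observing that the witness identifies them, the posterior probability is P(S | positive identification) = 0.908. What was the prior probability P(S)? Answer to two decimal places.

Bayes' rule in odds form gives O(S|E) = O(S)·[P(E|S)/P(E|¬S)], hence O(S) = O(S|E)/LR.
Posterior odds = 0.908/(1−0.908) = 9.8696. LR = 0.59/0.06 = 9.8333.
Prior odds = 9.8696/9.8333 = 1.0037, so P(S) = 1.0037/(1+1.0037) ≈ 0.50.

P(S) = 0.50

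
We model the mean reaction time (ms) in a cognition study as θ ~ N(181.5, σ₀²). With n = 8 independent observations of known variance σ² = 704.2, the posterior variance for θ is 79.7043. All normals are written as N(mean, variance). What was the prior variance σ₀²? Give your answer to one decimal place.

For the Normal–Normal model with known σ², precisions add: τ_n = τ₀ + n/σ².
So 1/σ₀² = 1/79.7043 − 8/704.2 = 0.012546 − 0.011360 = 0.001186.
Hence σ₀² = 1/0.001186 ≈ 843.2.

σ₀² = 843.2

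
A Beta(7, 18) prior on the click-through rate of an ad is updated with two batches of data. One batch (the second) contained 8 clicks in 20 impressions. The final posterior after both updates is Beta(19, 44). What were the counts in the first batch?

4 clicks and 14 non-clicks

Because Beta–binomial updating is additive in the counts, the combined data contributed (α_post−α_prior, β_post−β_prior) successes and failures.
Total across both batches: 19−7=12 clicks, 44−18=26 non-clicks.
Subtract the second batch: 12−8=4 clicks and 26−12=14 non-clicks.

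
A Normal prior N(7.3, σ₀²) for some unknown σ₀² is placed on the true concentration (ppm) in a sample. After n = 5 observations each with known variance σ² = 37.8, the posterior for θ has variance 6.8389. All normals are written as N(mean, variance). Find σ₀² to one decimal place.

σ₀² = 71.7

For the Normal–Normal model with known σ², precisions add: τ_n = τ₀ + n/σ².
So 1/σ₀² = 1/6.8389 − 5/37.8 = 0.146222 − 0.132275 = 0.013947.
Hence σ₀² = 1/0.013947 ≈ 71.7.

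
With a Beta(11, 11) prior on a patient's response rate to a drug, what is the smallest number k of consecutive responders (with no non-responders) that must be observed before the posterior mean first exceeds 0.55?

k = 3

After k responders and 0 non-responders the posterior is Beta(11+k, 11), with mean (11+k)/(11+11+k).
Set (11+k)/(22+k) > 0.55 and solve: k > (0.55·22 − 11)/(1 − 0.55) = 2.444.
The smallest integer exceeding 2.444 is 3, and checking k=3: (14)/(25) = 0.5600 > 0.55.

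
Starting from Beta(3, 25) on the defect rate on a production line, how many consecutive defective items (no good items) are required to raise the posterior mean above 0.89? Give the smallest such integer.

k = 200

After k defective items and 0 good items the posterior is Beta(3+k, 25), with mean (3+k)/(3+25+k).
Set (3+k)/(28+k) > 0.89 and solve: k > (0.89·28 − 3)/(1 − 0.89) = 199.273.
The smallest integer exceeding 199.273 is 200.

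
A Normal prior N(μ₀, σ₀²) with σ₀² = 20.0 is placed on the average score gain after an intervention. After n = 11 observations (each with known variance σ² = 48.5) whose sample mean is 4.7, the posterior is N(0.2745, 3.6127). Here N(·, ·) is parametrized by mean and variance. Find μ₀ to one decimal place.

μ₀ = -19.8

With known observation variance, the Normal–Normal posterior has precision τ_n = τ₀ + n/σ² and mean μ_n = (τ₀μ₀ + (n/σ²)x̄)/τ_n.
Here τ₀ = 1/20.0 = 0.050000 and τ_data = 11/48.5 = 0.226804, so τ_n = 0.276804.
Rearranging for μ₀: μ₀ = (μ_n·τ_n − τ_data·x̄)/τ₀ = (0.2745·0.276804 − 0.226804·4.7) / 0.050000 = -0.989996/0.050000 ≈ -19.8.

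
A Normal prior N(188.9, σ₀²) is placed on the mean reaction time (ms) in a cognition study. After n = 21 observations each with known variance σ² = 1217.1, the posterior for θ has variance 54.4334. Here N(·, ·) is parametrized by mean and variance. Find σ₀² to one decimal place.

For the Normal–Normal model with known σ², precisions add: τ_n = τ₀ + n/σ².
So 1/σ₀² = 1/54.4334 − 21/1217.1 = 0.018371 − 0.017254 = 0.001117.
Hence σ₀² = 1/0.001117 ≈ 895.3.

σ₀² = 895.3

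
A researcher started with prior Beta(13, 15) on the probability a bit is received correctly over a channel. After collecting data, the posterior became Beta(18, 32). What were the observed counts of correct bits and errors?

Under Beta–binomial conjugacy the posterior parameters are (α+s, β+f).
Match parameters: s=18−13=5, f=32−15=17.

5 correct bits and 17 errors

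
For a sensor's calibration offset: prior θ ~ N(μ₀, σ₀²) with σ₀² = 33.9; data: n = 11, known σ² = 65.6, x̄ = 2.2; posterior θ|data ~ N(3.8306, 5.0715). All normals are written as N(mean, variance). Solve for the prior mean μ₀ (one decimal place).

μ₀ = 13.1

The posterior mean is a precision-weighted average: μ_n = (τ₀μ₀ + τ_data·x̄)/(τ₀+τ_data), with τ₀=1/σ₀² and τ_data=n/σ².
Here τ₀ = 1/33.9 = 0.029499 and τ_data = 11/65.6 = 0.167683, so τ_n = 0.197182.
Rearranging for μ₀: μ₀ = (μ_n·τ_n − τ_data·x̄)/τ₀ = (3.8306·0.197182 − 0.167683·2.2) / 0.029499 = 0.386423/0.029499 ≈ 13.1.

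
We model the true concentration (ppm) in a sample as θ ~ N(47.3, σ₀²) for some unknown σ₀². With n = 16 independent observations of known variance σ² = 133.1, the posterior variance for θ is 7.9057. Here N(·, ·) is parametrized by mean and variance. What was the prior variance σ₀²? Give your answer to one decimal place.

For the Normal–Normal model with known σ², precisions add: τ_n = τ₀ + n/σ².
So 1/σ₀² = 1/7.9057 − 16/133.1 = 0.126491 − 0.120210 = 0.006281.
Hence σ₀² = 1/0.006281 ≈ 159.2.

σ₀² = 159.2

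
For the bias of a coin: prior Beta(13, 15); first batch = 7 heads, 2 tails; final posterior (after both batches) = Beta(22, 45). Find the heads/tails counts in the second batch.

2 heads and 28 tails

Sequential conjugate updates are equivalent to a single update on the pooled data, so total successes = posterior α − prior α and total failures = posterior β − prior β.
Total across both batches: 22−13=9 heads, 45−15=30 tails.
Subtract the first batch: 9−7=2 heads and 30−2=28 tails.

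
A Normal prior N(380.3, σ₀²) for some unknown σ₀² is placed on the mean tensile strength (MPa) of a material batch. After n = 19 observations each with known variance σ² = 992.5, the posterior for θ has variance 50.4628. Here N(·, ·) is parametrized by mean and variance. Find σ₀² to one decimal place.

Posterior precision equals prior precision plus data precision: 1/σ_n² = 1/σ₀² + n/σ².
So 1/σ₀² = 1/50.4628 − 19/992.5 = 0.019817 − 0.019144 = 0.000673.
Hence σ₀² = 1/0.000673 ≈ 1485.9.

σ₀² = 1485.9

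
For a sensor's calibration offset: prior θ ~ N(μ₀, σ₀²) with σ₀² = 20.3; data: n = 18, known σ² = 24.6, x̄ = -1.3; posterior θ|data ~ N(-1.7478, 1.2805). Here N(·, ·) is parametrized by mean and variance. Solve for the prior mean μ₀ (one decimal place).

μ₀ = -8.4

With known observation variance, the Normal–Normal posterior has precision τ_n = τ₀ + n/σ² and mean μ_n = (τ₀μ₀ + (n/σ²)x̄)/τ_n.
Here τ₀ = 1/20.3 = 0.049261 and τ_data = 18/24.6 = 0.731707, so τ_n = 0.780968.
Rearranging for μ₀: μ₀ = (μ_n·τ_n − τ_data·x̄)/τ₀ = (-1.7478·0.780968 − 0.731707·-1.3) / 0.049261 = -0.413757/0.049261 ≈ -8.4.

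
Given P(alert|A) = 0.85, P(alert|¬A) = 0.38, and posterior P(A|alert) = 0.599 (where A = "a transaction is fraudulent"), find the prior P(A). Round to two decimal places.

Bayes' rule in odds form gives O(A|E) = O(A)·[P(E|A)/P(E|¬A)], hence O(A) = O(A|E)/LR.
Posterior odds = 0.599/(1−0.599) = 1.4938. LR = 0.85/0.38 = 2.2368.
Prior odds = 1.4938/2.2368 = 0.6678, so P(A) = 0.6678/(1+0.6678) ≈ 0.40.

P(A) = 0.40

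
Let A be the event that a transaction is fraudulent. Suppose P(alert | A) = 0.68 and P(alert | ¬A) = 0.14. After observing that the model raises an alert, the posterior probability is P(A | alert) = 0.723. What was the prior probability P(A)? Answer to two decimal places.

Bayes' rule in odds form gives O(A|E) = O(A)·[P(E|A)/P(E|¬A)], hence O(A) = O(A|E)/LR.
Posterior odds = 0.723/(1−0.723) = 2.6101. LR = 0.68/0.14 = 4.8571.
Prior odds = 2.6101/4.8571 = 0.5374, so P(A) = 0.5374/(1+0.5374) ≈ 0.35.

P(A) = 0.35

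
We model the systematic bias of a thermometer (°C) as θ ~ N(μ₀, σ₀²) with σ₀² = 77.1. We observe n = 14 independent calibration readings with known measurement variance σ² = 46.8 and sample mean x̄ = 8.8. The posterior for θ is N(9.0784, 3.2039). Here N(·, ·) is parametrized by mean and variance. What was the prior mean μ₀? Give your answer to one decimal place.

With known observation variance, the Normal–Normal posterior has precision τ_n = τ₀ + n/σ² and mean μ_n = (τ₀μ₀ + (n/σ²)x̄)/τ_n.
Here τ₀ = 1/77.1 = 0.012970 and τ_data = 14/46.8 = 0.299145, so τ_n = 0.312115.
Rearranging for μ₀: μ₀ = (μ_n·τ_n − τ_data·x̄)/τ₀ = (9.0784·0.312115 − 0.299145·8.8) / 0.012970 = 0.201029/0.012970 ≈ 15.5.

μ₀ = 15.5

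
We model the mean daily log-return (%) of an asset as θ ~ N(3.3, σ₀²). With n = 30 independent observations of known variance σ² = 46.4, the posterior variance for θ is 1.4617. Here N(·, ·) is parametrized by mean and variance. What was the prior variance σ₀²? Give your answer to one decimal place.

σ₀² = 26.6

Posterior precision equals prior precision plus data precision: 1/σ_n² = 1/σ₀² + n/σ².
So 1/σ₀² = 1/1.4617 − 30/46.4 = 0.684135 − 0.646552 = 0.037583.
Hence σ₀² = 1/0.037583 ≈ 26.6.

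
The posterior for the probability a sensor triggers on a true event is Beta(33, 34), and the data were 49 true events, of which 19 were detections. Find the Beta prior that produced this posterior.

A Beta(a, b) prior with s successes and f failures in binomial data gives a Beta(a+s, b+f) posterior.
Subtract the data counts: 33−19=14, 34−30=4.

Beta(14, 4)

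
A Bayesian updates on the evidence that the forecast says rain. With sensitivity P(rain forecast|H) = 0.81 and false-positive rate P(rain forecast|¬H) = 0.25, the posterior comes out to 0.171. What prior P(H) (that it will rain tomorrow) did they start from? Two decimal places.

Bayes' rule in odds form gives O(H|E) = O(H)·[P(E|H)/P(E|¬H)], hence O(H) = O(H|E)/LR.
Posterior odds = 0.171/(1−0.171) = 0.2063. LR = 0.81/0.25 = 3.2400.
Prior odds = 0.2063/3.2400 = 0.0637, so P(H) = 0.0637/(1+0.0637) ≈ 0.06.

P(H) = 0.06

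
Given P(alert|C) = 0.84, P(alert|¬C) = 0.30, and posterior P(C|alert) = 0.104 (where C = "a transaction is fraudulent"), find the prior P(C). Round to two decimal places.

Bayes' rule in odds form gives O(C|E) = O(C)·[P(E|C)/P(E|¬C)], hence O(C) = O(C|E)/LR.
Posterior odds = 0.104/(1−0.104) = 0.1161. LR = 0.84/0.30 = 2.8000.
Prior odds = 0.1161/2.8000 = 0.0415, so P(C) = 0.0415/(1+0.0415) ≈ 0.04.

P(C) = 0.04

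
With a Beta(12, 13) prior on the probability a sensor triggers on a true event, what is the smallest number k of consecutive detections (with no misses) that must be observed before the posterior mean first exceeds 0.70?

After k detections and 0 misses the posterior is Beta(12+k, 13), with mean (12+k)/(12+13+k).
Set (12+k)/(25+k) > 0.70 and solve: k > (0.70·25 − 12)/(1 − 0.70) = 18.333.
The smallest integer exceeding 18.333 is 19, and checking k=19: (31)/(44) = 0.7045 > 0.70.

k = 19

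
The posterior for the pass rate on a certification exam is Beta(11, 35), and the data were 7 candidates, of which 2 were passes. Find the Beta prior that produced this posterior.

A Beta(α, β) prior with s successes and f failures in binomial data gives a Beta(α+s, β+f) posterior.
So α = 11 − 2 = 9 and β = 35 − 5 = 30.

Beta(9, 30)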